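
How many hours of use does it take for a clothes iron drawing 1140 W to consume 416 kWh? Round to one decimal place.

Hours = 416 kWh ÷ 1.14 kW = 364.9 h

364.9 h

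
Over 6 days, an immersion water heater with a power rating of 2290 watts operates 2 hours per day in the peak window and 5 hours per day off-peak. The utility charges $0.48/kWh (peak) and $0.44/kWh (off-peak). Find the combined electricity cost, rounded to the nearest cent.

$43.42

Peak energy = 2.29 kW × 2 h × 6 = 27.48 kWh
Off-peak energy = 2.29 kW × 5 h × 6 = 68.7 kWh
Cost = 27.48 × $0.48 + 68.7 × $0.44 = $13.1904 + $30.228 = $43.42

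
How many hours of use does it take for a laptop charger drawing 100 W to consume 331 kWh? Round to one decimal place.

Hours = 331 kWh ÷ 0.1 kW = 3310.0 h

3310.0 h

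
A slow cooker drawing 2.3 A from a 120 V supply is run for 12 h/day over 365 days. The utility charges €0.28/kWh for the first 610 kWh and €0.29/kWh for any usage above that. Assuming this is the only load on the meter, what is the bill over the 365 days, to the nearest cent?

Power = 2.3 A × 120 V = 276 W = 0.276 kW
Runtime = 12 h/day × 365 days = 4380 h
Energy = 0.276 kW × 4380 h = 1208.88 kWh
Tier 1 (0–610 kWh): 610 × €0.28 = €170.8
Above 610 kWh: 598.88 × €0.29 = €173.6752
Bill = €344.48

€344.48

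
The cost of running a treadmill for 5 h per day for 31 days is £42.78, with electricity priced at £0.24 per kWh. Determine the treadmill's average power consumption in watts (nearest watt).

1150 W

Energy = £42.78 ÷ £0.24/kWh = 178.25 kWh
Runtime = 5 h/day × 31 days = 155 h
Power = 178.25 kWh ÷ 155 h = 1.15 kW = 1150 W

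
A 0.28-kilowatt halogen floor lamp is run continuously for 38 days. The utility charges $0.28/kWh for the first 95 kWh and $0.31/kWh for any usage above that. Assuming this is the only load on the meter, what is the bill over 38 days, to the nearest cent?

Runtime = 24 h × 38 = 912 h
Energy = 0.28 kW × 912 h = 255.36 kWh
Tier 1 (0–95 kWh): 95 × $0.28 = $26.6
Above 95 kWh: 160.36 × $0.31 = $49.7116
Bill = $76.31

$76.31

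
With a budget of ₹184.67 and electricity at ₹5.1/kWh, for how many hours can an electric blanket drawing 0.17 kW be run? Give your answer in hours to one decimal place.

213.0 h

Energy available = ₹184.67 ÷ ₹5.1/kWh = 36.2098 kWh
Hours = 36.2098 kWh ÷ 0.17 kW = 213.0 h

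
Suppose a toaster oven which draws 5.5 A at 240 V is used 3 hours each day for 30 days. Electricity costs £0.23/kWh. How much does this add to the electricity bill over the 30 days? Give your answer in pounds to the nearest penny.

£27.32

Power = 5.5 A × 240 V = 1320 W = 1.32 kW
Runtime = 3 h/day × 30 days = 90 h
Energy = 1.32 kW × 90 h = 118.8 kWh
Cost = 118.8 kWh × £0.23/kWh = £27.32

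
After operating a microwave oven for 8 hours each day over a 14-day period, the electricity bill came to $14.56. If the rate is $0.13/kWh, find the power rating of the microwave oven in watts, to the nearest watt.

Energy = $14.56 ÷ $0.13/kWh = 112 kWh
Runtime = 8 h/day × 14 days = 112 h
Power = 112 kWh ÷ 112 h = 1 kW = 1000 W

1000 W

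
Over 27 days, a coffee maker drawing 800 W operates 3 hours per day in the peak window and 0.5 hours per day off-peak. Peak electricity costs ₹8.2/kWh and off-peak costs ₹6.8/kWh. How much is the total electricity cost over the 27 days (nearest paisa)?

Peak energy = 0.8 kW × 3 h × 27 = 64.8 kWh
Off-peak energy = 0.8 kW × 0.5 h × 27 = 10.8 kWh
Cost = 64.8 × ₹8.2 + 10.8 × ₹6.8 = ₹531.36 + ₹73.44 = ₹604.80

₹604.80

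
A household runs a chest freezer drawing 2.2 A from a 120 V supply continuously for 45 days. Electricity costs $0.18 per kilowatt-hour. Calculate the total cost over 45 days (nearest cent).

Power = 2.2 A × 120 V = 264 W = 0.264 kW
Runtime = 24 h × 45 = 1080 h
Energy = 0.264 kW × 1080 h = 285.12 kWh
Cost = 285.12 kWh × $0.18/kWh = $51.32

$51.32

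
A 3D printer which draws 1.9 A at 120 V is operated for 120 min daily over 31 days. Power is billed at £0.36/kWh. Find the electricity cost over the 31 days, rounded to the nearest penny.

Power = 1.9 A × 120 V = 228 W = 0.228 kW
Runtime = 120 min × 31 = 3720 min = 62 h
Energy = 0.228 kW × 62 h = 14.136 kWh
Cost = 14.136 kWh × £0.36/kWh = £5.09

£5.09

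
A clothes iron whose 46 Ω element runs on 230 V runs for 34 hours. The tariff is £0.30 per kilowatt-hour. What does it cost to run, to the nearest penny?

£11.73

Power = V²/R = 230²/46 = 1150 W = 1.15 kW
Energy = 1.15 kW × 34 h = 39.1 kWh
Cost = 39.1 kWh × £0.30/kWh = £11.73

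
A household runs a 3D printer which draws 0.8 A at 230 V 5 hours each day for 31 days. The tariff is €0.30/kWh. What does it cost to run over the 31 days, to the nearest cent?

€8.56

Power = 0.8 A × 230 V = 184 W = 0.184 kW
Runtime = 5 h/day × 31 days = 155 h
Energy = 0.184 kW × 155 h = 28.52 kWh
Cost = 28.52 kWh × €0.30/kWh = €8.56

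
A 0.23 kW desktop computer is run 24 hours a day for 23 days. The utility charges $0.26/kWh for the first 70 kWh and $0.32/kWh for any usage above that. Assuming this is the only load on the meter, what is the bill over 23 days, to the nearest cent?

$36.43

Runtime = 24 h × 23 = 552 h
Energy = 0.23 kW × 552 h = 126.96 kWh
Tier 1 (0–70 kWh): 70 × $0.26 = $18.2
Above 70 kWh: 56.96 × $0.32 = $18.2272
Bill = $36.43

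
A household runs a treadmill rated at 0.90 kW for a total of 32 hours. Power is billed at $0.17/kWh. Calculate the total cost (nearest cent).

$4.90

Energy = 0.9 kW × 32 h = 28.8 kWh
Cost = 28.8 kWh × $0.17/kWh = $4.90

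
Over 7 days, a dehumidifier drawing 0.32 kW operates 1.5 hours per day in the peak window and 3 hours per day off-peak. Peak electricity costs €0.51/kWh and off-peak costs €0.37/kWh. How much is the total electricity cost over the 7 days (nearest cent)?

Peak energy = 0.32 kW × 1.5 h × 7 = 3.36 kWh
Off-peak energy = 0.32 kW × 3 h × 7 = 6.72 kWh
Cost = 3.36 × €0.51 + 6.72 × €0.37 = €1.7136 + €2.4864 = €4.20

€4.20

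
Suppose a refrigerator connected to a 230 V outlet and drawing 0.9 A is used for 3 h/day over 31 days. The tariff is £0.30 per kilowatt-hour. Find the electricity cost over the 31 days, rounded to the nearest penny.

Power = 0.9 A × 230 V = 207 W = 0.207 kW
Runtime = 3 h/day × 31 days = 93 h
Energy = 0.207 kW × 93 h = 19.251 kWh
Cost = 19.251 kWh × £0.30/kWh = £5.78

£5.78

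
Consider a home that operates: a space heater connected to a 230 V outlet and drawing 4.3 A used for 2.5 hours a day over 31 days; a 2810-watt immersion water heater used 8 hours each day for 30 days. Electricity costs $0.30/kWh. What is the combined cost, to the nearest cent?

space heater: Power = 4.3 A × 230 V = 989 W = 0.989 kW
space heater: Runtime = 2.5 h/day × 31 days = 77.5 h
space heater: 0.989 kW × 77.5 h = 76.6475 kWh
immersion water heater: Runtime = 8 h/day × 30 days = 240 h
immersion water heater: 2.81 kW × 240 h = 674.4 kWh
Total energy = 751.0475 kWh
Cost = 751.0475 × $0.30 = $225.31

$225.31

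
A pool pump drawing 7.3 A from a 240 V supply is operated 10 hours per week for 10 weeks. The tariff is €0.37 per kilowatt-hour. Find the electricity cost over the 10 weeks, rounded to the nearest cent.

Power = 7.3 A × 240 V = 1752 W = 1.752 kW
Runtime = 10 h/week × 10 weeks = 100 h
Energy = 1.752 kW × 100 h = 175.2 kWh
Cost = 175.2 kWh × €0.37/kWh = €64.82

€64.82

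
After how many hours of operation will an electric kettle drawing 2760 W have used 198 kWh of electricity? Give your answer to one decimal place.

Hours = 198 kWh ÷ 2.76 kW = 71.7 h

71.7 h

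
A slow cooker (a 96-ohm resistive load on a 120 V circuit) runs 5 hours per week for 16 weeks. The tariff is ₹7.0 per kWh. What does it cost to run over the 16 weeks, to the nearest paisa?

₹84.00

Power = V²/R = 120²/96 = 150 W = 0.15 kW
Runtime = 5 h/week × 16 weeks = 80 h
Energy = 0.15 kW × 80 h = 12 kWh
Cost = 12 kWh × ₹7.0/kWh = ₹84.00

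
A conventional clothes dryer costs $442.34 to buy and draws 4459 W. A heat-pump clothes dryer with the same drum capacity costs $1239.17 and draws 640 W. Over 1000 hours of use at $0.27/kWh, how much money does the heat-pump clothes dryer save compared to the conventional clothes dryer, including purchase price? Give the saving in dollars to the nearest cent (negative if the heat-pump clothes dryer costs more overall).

$234.30

conventional clothes dryer: $442.34 + (4459/1000) kW × 1000 h × $0.27 = $442.34 + $1203.93 = $1646.27
heat-pump clothes dryer: $1239.17 + (640/1000) kW × 1000 h × $0.27 = $1239.17 + $172.8 = $1411.97
Saving = $1646.27 − $1411.97 = $234.3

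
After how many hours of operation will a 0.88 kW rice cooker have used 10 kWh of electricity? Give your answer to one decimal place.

11.4 h

Hours = 10 kWh ÷ 0.88 kW = 11.4 h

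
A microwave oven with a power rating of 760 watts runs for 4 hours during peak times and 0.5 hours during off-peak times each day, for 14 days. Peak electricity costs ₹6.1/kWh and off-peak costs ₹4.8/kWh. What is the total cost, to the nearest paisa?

₹285.15

Peak energy = 0.76 kW × 4 h × 14 = 42.56 kWh
Off-peak energy = 0.76 kW × 0.5 h × 14 = 5.32 kWh
Cost = 42.56 × ₹6.1 + 5.32 × ₹4.8 = ₹259.616 + ₹25.536 = ₹285.15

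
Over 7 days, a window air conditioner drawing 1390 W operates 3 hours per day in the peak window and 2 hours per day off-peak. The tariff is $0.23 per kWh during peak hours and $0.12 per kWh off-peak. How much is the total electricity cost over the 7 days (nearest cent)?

$9.05

Peak energy = 1.39 kW × 3 h × 7 = 29.19 kWh
Off-peak energy = 1.39 kW × 2 h × 7 = 19.46 kWh
Cost = 29.19 × $0.23 + 19.46 × $0.12 = $6.7137 + $2.3352 = $9.05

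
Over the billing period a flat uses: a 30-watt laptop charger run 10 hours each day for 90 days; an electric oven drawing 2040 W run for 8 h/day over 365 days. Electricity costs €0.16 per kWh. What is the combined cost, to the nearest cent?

€957.41

laptop charger: Runtime = 10 h/day × 90 days = 900 h
laptop charger: 0.03 kW × 900 h = 27 kWh
electric oven: Runtime = 8 h/day × 365 days = 2920 h
electric oven: 2.04 kW × 2920 h = 5956.8 kWh
Total energy = 5983.8 kWh
Cost = 5983.8 × €0.16 = €957.41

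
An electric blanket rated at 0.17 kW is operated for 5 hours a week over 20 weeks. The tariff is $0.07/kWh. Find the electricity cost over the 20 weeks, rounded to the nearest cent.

Runtime = 5 h/week × 20 weeks = 100 h
Energy = 0.17 kW × 100 h = 17 kWh
Cost = 17 kWh × $0.07/kWh = $1.19

$1.19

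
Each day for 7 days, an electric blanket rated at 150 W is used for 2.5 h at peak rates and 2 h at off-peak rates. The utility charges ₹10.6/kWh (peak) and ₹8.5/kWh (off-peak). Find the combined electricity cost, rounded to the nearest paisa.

Peak energy = 0.15 kW × 2.5 h × 7 = 2.625 kWh
Off-peak energy = 0.15 kW × 2 h × 7 = 2.1 kWh
Cost = 2.625 × ₹10.6 + 2.1 × ₹8.5 = ₹27.825 + ₹17.85 = ₹45.68

₹45.68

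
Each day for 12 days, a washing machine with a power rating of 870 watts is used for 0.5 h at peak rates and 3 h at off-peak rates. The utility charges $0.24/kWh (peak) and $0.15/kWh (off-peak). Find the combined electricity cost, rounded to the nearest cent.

Peak energy = 0.87 kW × 0.5 h × 12 = 5.22 kWh
Off-peak energy = 0.87 kW × 3 h × 12 = 31.32 kWh
Cost = 5.22 × $0.24 + 31.32 × $0.15 = $1.2528 + $4.698 = $5.95

$5.95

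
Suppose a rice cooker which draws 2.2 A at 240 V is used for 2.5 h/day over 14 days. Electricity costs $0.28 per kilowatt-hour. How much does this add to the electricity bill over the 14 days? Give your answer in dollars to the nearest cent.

Power = 2.2 A × 240 V = 528 W = 0.528 kW
Runtime = 2.5 h/day × 14 days = 35 h
Energy = 0.528 kW × 35 h = 18.48 kWh
Cost = 18.48 kWh × $0.28/kWh = $5.17

$5.17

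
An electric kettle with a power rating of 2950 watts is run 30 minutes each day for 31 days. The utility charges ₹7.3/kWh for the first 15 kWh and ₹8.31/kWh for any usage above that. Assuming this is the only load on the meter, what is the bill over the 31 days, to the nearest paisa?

Runtime = 30 min × 31 = 930 min = 15.5 h
Energy = 2.95 kW × 15.5 h = 45.725 kWh
Tier 1 (0–15 kWh): 15 × ₹7.3 = ₹109.5
Above 15 kWh: 30.725 × ₹8.31 = ₹255.32475
Bill = ₹364.82

₹364.82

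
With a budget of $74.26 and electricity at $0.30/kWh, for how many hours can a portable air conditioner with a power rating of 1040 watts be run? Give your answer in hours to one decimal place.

238.0 h

Energy available = $74.26 ÷ $0.30/kWh = 247.5333 kWh
Hours = 247.5333 kWh ÷ 1.04 kW = 238.0 h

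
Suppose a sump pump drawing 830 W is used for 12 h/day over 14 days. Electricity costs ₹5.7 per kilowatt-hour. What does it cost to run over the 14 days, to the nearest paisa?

₹794.81

Runtime = 12 h/day × 14 days = 168 h
Energy = 0.83 kW × 168 h = 139.44 kWh
Cost = 139.44 kWh × ₹5.7/kWh = ₹794.81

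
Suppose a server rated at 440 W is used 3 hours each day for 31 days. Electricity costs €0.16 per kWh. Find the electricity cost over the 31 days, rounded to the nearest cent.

€6.55

Runtime = 3 h/day × 31 days = 93 h
Energy = 0.44 kW × 93 h = 40.92 kWh
Cost = 40.92 kWh × €0.16/kWh = €6.55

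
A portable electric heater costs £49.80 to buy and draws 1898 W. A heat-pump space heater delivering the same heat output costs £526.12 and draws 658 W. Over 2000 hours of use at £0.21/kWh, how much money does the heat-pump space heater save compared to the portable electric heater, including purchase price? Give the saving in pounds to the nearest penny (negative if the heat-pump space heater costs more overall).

£44.48

portable electric heater: £49.80 + (1898/1000) kW × 2000 h × £0.21 = £49.80 + £797.16 = £846.96
heat-pump space heater: £526.12 + (658/1000) kW × 2000 h × £0.21 = £526.12 + £276.36 = £802.48
Saving = £846.96 − £802.48 = £44.48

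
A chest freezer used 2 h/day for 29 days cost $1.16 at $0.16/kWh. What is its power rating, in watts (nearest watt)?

125 W

Energy = $1.16 ÷ $0.16/kWh = 7.25 kWh
Runtime = 2 h/day × 29 days = 58 h
Power = 7.25 kWh ÷ 58 h = 0.125 kW = 125 W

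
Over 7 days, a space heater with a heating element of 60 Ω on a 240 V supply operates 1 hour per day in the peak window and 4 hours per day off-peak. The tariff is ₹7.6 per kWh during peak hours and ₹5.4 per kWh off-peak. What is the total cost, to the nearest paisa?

₹196.22

Power = V²/R = 240²/60 = 960 W = 0.96 kW
Peak energy = 0.96 kW × 1 h × 7 = 6.72 kWh
Off-peak energy = 0.96 kW × 4 h × 7 = 26.88 kWh
Cost = 6.72 × ₹7.6 + 26.88 × ₹5.4 = ₹51.072 + ₹145.152 = ₹196.22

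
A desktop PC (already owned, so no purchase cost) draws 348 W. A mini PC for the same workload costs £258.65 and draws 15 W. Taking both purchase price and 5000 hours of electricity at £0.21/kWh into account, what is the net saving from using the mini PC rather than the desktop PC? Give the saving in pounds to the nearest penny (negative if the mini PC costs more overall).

£91.00

desktop PC: £0.00 + (348/1000) kW × 5000 h × £0.21 = £0.00 + £365.4 = £365.4
mini PC: £258.65 + (15/1000) kW × 5000 h × £0.21 = £258.65 + £15.75 = £274.4
Saving = £365.4 − £274.4 = £91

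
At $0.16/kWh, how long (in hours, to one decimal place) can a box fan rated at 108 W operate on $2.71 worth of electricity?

Energy available = $2.71 ÷ $0.16/kWh = 16.9375 kWh
Hours = 16.9375 kWh ÷ 0.108 kW = 156.8 h

156.8 h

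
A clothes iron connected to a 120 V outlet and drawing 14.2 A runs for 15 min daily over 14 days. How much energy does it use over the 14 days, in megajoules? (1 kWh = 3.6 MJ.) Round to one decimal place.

Power = 14.2 A × 120 V = 1704 W = 1.704 kW
Runtime = 15 min × 14 = 210 min = 3.5 h
Energy = 1.704 kW × 3.5 h = 5.964 kWh
= 5.964 × 3.6 MJ = 21.5 MJ

21.5 MJ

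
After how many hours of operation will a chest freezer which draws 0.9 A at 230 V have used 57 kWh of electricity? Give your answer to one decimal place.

Power = 0.9 A × 230 V = 207 W = 0.207 kW
Hours = 57 kWh ÷ 0.207 kW = 275.4 h

275.4 h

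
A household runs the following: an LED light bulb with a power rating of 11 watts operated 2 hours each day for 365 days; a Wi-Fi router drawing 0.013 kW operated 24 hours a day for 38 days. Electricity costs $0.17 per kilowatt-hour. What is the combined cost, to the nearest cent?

$3.38

LED light bulb: Runtime = 2 h/day × 365 days = 730 h
LED light bulb: 0.011 kW × 730 h = 8.03 kWh
Wi-Fi router: Runtime = 24 h × 38 = 912 h
Wi-Fi router: 0.013 kW × 912 h = 11.856 kWh
Total energy = 19.886 kWh
Cost = 19.886 × $0.17 = $3.38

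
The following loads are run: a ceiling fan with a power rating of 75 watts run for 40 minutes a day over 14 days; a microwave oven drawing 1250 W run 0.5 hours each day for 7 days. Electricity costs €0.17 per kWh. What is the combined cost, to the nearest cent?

€0.86

ceiling fan: Runtime = 40 min × 14 = 560 min = 9.333333… h
ceiling fan: 0.075 kW × 9.333333… h = 0.7 kWh
microwave oven: Runtime = 0.5 h/day × 7 days = 3.5 h
microwave oven: 1.25 kW × 3.5 h = 4.375 kWh
Total energy = 5.075 kWh
Cost = 5.075 × €0.17 = €0.86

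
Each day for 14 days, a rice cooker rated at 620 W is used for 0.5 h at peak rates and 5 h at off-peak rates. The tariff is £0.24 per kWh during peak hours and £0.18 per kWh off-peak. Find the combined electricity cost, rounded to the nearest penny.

Peak energy = 0.62 kW × 0.5 h × 14 = 4.34 kWh
Off-peak energy = 0.62 kW × 5 h × 14 = 43.4 kWh
Cost = 4.34 × £0.24 + 43.4 × £0.18 = £1.0416 + £7.812 = £8.85

£8.85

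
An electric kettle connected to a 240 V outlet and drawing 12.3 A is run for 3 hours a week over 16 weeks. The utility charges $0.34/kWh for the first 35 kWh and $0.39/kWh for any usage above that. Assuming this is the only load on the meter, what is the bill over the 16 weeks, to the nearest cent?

$53.51

Power = 12.3 A × 240 V = 2952 W = 2.952 kW
Runtime = 3 h/week × 16 weeks = 48 h
Energy = 2.952 kW × 48 h = 141.696 kWh
Tier 1 (0–35 kWh): 35 × $0.34 = $11.9
Above 35 kWh: 106.696 × $0.39 = $41.61144
Bill = $53.51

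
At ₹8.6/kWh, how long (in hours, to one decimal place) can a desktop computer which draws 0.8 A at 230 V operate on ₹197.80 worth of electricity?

125.0 h

Power = 0.8 A × 230 V = 184 W = 0.184 kW
Energy available = ₹197.80 ÷ ₹8.6/kWh = 23 kWh
Hours = 23 kWh ÷ 0.184 kW = 125.0 h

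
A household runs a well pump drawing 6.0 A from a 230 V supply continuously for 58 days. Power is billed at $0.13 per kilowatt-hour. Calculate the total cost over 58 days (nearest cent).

Power = 6.0 A × 230 V = 1380 W = 1.38 kW
Runtime = 24 h × 58 = 1392 h
Energy = 1.38 kW × 1392 h = 1920.96 kWh
Cost = 1920.96 kWh × $0.13/kWh = $249.72

$249.72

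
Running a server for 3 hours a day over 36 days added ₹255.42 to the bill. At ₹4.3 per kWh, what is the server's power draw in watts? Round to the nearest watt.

Energy = ₹255.42 ÷ ₹4.3/kWh = 59.4 kWh
Runtime = 3 h/day × 36 days = 108 h
Power = 59.4 kWh ÷ 108 h = 0.55 kW = 550 W

550 W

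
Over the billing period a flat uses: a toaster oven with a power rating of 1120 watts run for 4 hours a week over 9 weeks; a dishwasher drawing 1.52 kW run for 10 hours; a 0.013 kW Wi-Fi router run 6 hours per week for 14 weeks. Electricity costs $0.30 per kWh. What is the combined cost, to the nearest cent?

toaster oven: Runtime = 4 h/week × 9 weeks = 36 h
toaster oven: 1.12 kW × 36 h = 40.32 kWh
dishwasher: 1.52 kW × 10 h = 15.2 kWh
Wi-Fi router: Runtime = 6 h/week × 14 weeks = 84 h
Wi-Fi router: 0.013 kW × 84 h = 1.092 kWh
Total energy = 56.612 kWh
Cost = 56.612 × $0.30 = $16.98

$16.98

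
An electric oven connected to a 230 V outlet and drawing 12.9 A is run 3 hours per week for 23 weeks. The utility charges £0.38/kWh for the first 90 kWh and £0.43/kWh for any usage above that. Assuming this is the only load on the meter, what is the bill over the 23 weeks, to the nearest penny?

Power = 12.9 A × 230 V = 2967 W = 2.967 kW
Runtime = 3 h/week × 23 weeks = 69 h
Energy = 2.967 kW × 69 h = 204.723 kWh
Tier 1 (0–90 kWh): 90 × £0.38 = £34.2
Above 90 kWh: 114.723 × £0.43 = £49.33089
Bill = £83.53

£83.53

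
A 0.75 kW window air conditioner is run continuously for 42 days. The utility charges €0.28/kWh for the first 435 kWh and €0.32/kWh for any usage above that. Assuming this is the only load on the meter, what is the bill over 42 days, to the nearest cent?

€224.52

Runtime = 24 h × 42 = 1008 h
Energy = 0.75 kW × 1008 h = 756 kWh
Tier 1 (0–435 kWh): 435 × €0.28 = €121.8
Above 435 kWh: 321 × €0.32 = €102.72
Bill = €224.52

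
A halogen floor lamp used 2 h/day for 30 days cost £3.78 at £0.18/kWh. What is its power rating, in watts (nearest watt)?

Energy = £3.78 ÷ £0.18/kWh = 21 kWh
Runtime = 2 h/day × 30 days = 60 h
Power = 21 kWh ÷ 60 h = 0.35 kW = 350 W

350 W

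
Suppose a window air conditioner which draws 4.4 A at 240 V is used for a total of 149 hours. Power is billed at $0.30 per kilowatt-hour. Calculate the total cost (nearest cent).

Power = 4.4 A × 240 V = 1056 W = 1.056 kW
Energy = 1.056 kW × 149 h = 157.344 kWh
Cost = 157.344 kWh × $0.30/kWh = $47.20

$47.20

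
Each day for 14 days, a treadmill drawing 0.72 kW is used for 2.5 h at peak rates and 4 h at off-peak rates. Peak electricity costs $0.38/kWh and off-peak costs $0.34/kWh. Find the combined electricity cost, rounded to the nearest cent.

Peak energy = 0.72 kW × 2.5 h × 14 = 25.2 kWh
Off-peak energy = 0.72 kW × 4 h × 14 = 40.32 kWh
Cost = 25.2 × $0.38 + 40.32 × $0.34 = $9.576 + $13.7088 = $23.28

$23.28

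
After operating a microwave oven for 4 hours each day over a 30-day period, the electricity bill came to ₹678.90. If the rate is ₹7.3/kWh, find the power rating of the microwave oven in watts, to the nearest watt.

Energy = ₹678.90 ÷ ₹7.3/kWh = 93 kWh
Runtime = 4 h/day × 30 days = 120 h
Power = 93 kWh ÷ 120 h = 0.775 kW = 775 W

775 W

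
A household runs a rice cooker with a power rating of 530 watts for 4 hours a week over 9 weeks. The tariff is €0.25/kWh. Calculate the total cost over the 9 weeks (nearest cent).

Runtime = 4 h/week × 9 weeks = 36 h
Energy = 0.53 kW × 36 h = 19.08 kWh
Cost = 19.08 kWh × €0.25/kWh = €4.77

€4.77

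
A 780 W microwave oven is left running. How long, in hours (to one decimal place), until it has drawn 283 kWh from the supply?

Hours = 283 kWh ÷ 0.78 kW = 362.8 h

362.8 h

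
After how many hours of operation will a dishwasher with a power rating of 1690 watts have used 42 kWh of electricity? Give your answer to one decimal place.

Hours = 42 kWh ÷ 1.69 kW = 24.9 h

24.9 h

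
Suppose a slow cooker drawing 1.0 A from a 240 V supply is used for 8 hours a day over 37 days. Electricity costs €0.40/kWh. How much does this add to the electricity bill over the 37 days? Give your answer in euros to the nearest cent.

Power = 1.0 A × 240 V = 240 W = 0.24 kW
Runtime = 8 h/day × 37 days = 296 h
Energy = 0.24 kW × 296 h = 71.04 kWh
Cost = 71.04 kWh × €0.40/kWh = €28.42

€28.42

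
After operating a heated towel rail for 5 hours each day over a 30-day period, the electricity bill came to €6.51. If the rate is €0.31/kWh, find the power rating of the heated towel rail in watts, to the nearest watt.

Energy = €6.51 ÷ €0.31/kWh = 21 kWh
Runtime = 5 h/day × 30 days = 150 h
Power = 21 kWh ÷ 150 h = 0.14 kW = 140 W

140 W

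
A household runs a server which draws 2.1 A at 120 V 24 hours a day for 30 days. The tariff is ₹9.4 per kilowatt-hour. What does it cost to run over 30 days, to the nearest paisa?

₹1705.54

Power = 2.1 A × 120 V = 252 W = 0.252 kW
Runtime = 24 h × 30 = 720 h
Energy = 0.252 kW × 720 h = 181.44 kWh
Cost = 181.44 kWh × ₹9.4/kWh = ₹1705.54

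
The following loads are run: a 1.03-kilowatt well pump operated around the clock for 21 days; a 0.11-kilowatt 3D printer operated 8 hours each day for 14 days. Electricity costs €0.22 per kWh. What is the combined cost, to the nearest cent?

€116.92

well pump: Runtime = 24 h × 21 = 504 h
well pump: 1.03 kW × 504 h = 519.12 kWh
3D printer: Runtime = 8 h/day × 14 days = 112 h
3D printer: 0.11 kW × 112 h = 12.32 kWh
Total energy = 531.44 kWh
Cost = 531.44 × €0.22 = €116.92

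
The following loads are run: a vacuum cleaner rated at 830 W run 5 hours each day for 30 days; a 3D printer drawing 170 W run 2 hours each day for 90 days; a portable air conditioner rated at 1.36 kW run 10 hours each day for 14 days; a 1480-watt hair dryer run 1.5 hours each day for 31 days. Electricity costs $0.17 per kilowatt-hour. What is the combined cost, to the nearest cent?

vacuum cleaner: Runtime = 5 h/day × 30 days = 150 h
vacuum cleaner: 0.83 kW × 150 h = 124.5 kWh
3D printer: Runtime = 2 h/day × 90 days = 180 h
3D printer: 0.17 kW × 180 h = 30.6 kWh
portable air conditioner: Runtime = 10 h/day × 14 days = 140 h
portable air conditioner: 1.36 kW × 140 h = 190.4 kWh
hair dryer: Runtime = 1.5 h/day × 31 days = 46.5 h
hair dryer: 1.48 kW × 46.5 h = 68.82 kWh
Total energy = 414.32 kWh
Cost = 414.32 × $0.17 = $70.43

$70.43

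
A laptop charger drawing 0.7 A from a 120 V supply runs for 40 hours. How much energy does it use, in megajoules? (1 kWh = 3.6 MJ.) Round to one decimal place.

12.1 MJ

Power = 0.7 A × 120 V = 84 W = 0.084 kW
Energy = 0.084 kW × 40 h = 3.36 kWh
= 3.36 × 3.6 MJ = 12.1 MJ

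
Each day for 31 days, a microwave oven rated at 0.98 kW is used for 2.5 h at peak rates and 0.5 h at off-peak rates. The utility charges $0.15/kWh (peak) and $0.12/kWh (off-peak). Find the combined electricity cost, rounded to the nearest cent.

$13.22

Peak energy = 0.98 kW × 2.5 h × 31 = 75.95 kWh
Off-peak energy = 0.98 kW × 0.5 h × 31 = 15.19 kWh
Cost = 75.95 × $0.15 + 15.19 × $0.12 = $11.3925 + $1.8228 = $13.22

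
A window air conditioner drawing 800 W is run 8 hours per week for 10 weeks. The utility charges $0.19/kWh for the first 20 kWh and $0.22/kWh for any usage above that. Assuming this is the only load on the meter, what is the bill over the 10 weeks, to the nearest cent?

$13.48

Runtime = 8 h/week × 10 weeks = 80 h
Energy = 0.8 kW × 80 h = 64 kWh
Tier 1 (0–20 kWh): 20 × $0.19 = $3.8
Above 20 kWh: 44 × $0.22 = $9.68
Bill = $13.48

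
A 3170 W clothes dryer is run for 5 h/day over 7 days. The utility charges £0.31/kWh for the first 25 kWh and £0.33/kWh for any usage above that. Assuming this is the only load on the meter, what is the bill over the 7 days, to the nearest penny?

£36.11

Runtime = 5 h/day × 7 days = 35 h
Energy = 3.17 kW × 35 h = 110.95 kWh
Tier 1 (0–25 kWh): 25 × £0.31 = £7.75
Above 25 kWh: 85.95 × £0.33 = £28.3635
Bill = £36.11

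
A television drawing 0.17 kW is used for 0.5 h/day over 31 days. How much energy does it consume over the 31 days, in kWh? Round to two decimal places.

Runtime = 0.5 h/day × 31 days = 15.5 h
Energy = 0.17 kW × 15.5 h = 2.635 kWh ≈ 2.64 kWh

2.64 kWh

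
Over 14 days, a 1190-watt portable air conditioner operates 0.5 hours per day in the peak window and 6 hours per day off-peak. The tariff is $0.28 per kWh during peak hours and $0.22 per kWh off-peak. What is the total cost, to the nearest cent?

Peak energy = 1.19 kW × 0.5 h × 14 = 8.33 kWh
Off-peak energy = 1.19 kW × 6 h × 14 = 99.96 kWh
Cost = 8.33 × $0.28 + 99.96 × $0.22 = $2.3324 + $21.9912 = $24.32

$24.32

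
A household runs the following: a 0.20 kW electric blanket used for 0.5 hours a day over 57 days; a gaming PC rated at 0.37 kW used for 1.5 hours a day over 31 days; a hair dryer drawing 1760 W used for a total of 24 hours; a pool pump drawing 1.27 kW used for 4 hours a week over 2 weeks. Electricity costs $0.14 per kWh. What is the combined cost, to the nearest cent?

$10.54

electric blanket: Runtime = 0.5 h/day × 57 days = 28.5 h
electric blanket: 0.2 kW × 28.5 h = 5.7 kWh
gaming PC: Runtime = 1.5 h/day × 31 days = 46.5 h
gaming PC: 0.37 kW × 46.5 h = 17.205 kWh
hair dryer: 1.76 kW × 24 h = 42.24 kWh
pool pump: Runtime = 4 h/week × 2 weeks = 8 h
pool pump: 1.27 kW × 8 h = 10.16 kWh
Total energy = 75.305 kWh
Cost = 75.305 × $0.14 = $10.54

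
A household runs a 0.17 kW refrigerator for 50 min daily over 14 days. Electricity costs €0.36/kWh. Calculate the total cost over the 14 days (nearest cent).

Runtime = 50 min × 14 = 700 min = 11.666666… h
Energy = 0.17 kW × 11.666666… h = 1.983333… kWh
Cost = 1.983333… kWh × €0.36/kWh = €0.71

€0.71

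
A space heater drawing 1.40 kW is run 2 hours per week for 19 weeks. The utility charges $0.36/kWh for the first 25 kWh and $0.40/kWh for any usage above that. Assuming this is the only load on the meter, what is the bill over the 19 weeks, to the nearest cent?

$20.28

Runtime = 2 h/week × 19 weeks = 38 h
Energy = 1.4 kW × 38 h = 53.2 kWh
Tier 1 (0–25 kWh): 25 × $0.36 = $9
Above 25 kWh: 28.2 × $0.40 = $11.28
Bill = $20.28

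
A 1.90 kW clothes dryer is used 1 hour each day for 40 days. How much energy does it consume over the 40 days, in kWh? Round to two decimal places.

Runtime = 1 h/day × 40 days = 40 h
Energy = 1.9 kW × 40 h = 76 kWh

76.00 kWh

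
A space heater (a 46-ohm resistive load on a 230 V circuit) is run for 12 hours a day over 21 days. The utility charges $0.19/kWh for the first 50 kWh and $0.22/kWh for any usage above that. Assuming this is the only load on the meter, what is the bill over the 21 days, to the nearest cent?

$62.26

Power = V²/R = 230²/46 = 1150 W = 1.15 kW
Runtime = 12 h/day × 21 days = 252 h
Energy = 1.15 kW × 252 h = 289.8 kWh
Tier 1 (0–50 kWh): 50 × $0.19 = $9.5
Above 50 kWh: 239.8 × $0.22 = $52.756
Bill = $62.26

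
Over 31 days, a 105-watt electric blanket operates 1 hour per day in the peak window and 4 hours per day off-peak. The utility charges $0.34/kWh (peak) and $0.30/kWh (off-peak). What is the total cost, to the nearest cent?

$5.01

Peak energy = 0.105 kW × 1 h × 31 = 3.255 kWh
Off-peak energy = 0.105 kW × 4 h × 31 = 13.02 kWh
Cost = 3.255 × $0.34 + 13.02 × $0.30 = $1.1067 + $3.906 = $5.01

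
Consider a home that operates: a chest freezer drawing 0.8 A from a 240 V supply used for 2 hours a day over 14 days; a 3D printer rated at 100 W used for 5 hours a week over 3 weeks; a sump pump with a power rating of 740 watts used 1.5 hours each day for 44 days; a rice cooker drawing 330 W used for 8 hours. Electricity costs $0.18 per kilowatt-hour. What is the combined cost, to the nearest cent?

$10.50

chest freezer: Power = 0.8 A × 240 V = 192 W = 0.192 kW
chest freezer: Runtime = 2 h/day × 14 days = 28 h
chest freezer: 0.192 kW × 28 h = 5.376 kWh
3D printer: Runtime = 5 h/week × 3 weeks = 15 h
3D printer: 0.1 kW × 15 h = 1.5 kWh
sump pump: Runtime = 1.5 h/day × 44 days = 66 h
sump pump: 0.74 kW × 66 h = 48.84 kWh
rice cooker: 0.33 kW × 8 h = 2.64 kWh
Total energy = 58.356 kWh
Cost = 58.356 × $0.18 = $10.50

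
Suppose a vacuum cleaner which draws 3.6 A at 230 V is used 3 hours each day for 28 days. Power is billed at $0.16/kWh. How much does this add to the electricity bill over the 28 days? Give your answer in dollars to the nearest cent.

Power = 3.6 A × 230 V = 828 W = 0.828 kW
Runtime = 3 h/day × 28 days = 84 h
Energy = 0.828 kW × 84 h = 69.552 kWh
Cost = 69.552 kWh × $0.16/kWh = $11.13

$11.13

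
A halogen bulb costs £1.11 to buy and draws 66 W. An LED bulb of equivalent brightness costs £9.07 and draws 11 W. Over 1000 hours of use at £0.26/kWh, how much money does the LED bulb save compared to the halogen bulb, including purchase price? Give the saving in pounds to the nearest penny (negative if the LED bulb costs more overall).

£6.34

halogen bulb: £1.11 + (66/1000) kW × 1000 h × £0.26 = £1.11 + £17.16 = £18.27
LED bulb: £9.07 + (11/1000) kW × 1000 h × £0.26 = £9.07 + £2.86 = £11.93
Saving = £18.27 − £11.93 = £6.34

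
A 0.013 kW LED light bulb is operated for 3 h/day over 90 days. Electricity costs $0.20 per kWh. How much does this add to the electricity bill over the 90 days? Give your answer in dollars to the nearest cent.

$0.70

Runtime = 3 h/day × 90 days = 270 h
Energy = 0.013 kW × 270 h = 3.51 kWh
Cost = 3.51 kWh × $0.20/kWh = $0.70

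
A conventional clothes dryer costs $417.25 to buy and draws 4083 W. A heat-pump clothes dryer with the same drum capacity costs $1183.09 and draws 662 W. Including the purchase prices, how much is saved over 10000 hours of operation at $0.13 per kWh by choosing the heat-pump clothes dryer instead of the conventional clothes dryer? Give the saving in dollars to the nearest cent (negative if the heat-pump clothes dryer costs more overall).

$3681.46

conventional clothes dryer: $417.25 + (4083/1000) kW × 10000 h × $0.13 = $417.25 + $5307.9 = $5725.15
heat-pump clothes dryer: $1183.09 + (662/1000) kW × 10000 h × $0.13 = $1183.09 + $860.6 = $2043.69
Saving = $5725.15 − $2043.69 = $3681.46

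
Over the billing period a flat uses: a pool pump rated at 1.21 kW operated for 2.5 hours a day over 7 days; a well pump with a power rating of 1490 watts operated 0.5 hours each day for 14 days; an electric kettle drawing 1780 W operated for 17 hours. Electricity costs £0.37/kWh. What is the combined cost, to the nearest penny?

pool pump: Runtime = 2.5 h/day × 7 days = 17.5 h
pool pump: 1.21 kW × 17.5 h = 21.175 kWh
well pump: Runtime = 0.5 h/day × 14 days = 7 h
well pump: 1.49 kW × 7 h = 10.43 kWh
electric kettle: 1.78 kW × 17 h = 30.26 kWh
Total energy = 61.865 kWh
Cost = 61.865 × £0.37 = £22.89

£22.89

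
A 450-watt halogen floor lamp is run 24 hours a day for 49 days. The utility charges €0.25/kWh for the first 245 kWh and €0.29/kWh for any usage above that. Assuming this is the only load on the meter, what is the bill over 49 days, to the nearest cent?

Runtime = 24 h × 49 = 1176 h
Energy = 0.45 kW × 1176 h = 529.2 kWh
Tier 1 (0–245 kWh): 245 × €0.25 = €61.25
Above 245 kWh: 284.2 × €0.29 = €82.418
Bill = €143.67

€143.67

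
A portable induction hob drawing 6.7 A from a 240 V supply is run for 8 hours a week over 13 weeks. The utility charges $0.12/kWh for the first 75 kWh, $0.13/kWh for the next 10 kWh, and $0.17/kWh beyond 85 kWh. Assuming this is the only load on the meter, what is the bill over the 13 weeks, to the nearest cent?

Power = 6.7 A × 240 V = 1608 W = 1.608 kW
Runtime = 8 h/week × 13 weeks = 104 h
Energy = 1.608 kW × 104 h = 167.232 kWh
Tier 1 (0–75 kWh): 75 × $0.12 = $9
Tier 2 (75–85 kWh): 10 × $0.13 = $1.3
Above 85 kWh: 82.232 × $0.17 = $13.97944
Bill = $24.28

$24.28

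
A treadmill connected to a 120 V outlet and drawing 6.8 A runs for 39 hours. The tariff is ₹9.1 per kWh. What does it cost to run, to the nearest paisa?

Power = 6.8 A × 120 V = 816 W = 0.816 kW
Energy = 0.816 kW × 39 h = 31.824 kWh
Cost = 31.824 kWh × ₹9.1/kWh = ₹289.60

₹289.60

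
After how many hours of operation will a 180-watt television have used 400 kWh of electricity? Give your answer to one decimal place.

2222.2 h

Hours = 400 kWh ÷ 0.18 kW = 2222.2 h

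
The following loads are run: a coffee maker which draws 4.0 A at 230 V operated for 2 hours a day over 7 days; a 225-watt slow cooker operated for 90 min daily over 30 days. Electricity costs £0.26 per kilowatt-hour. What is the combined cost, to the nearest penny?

£5.98

coffee maker: Power = 4.0 A × 230 V = 920 W = 0.92 kW
coffee maker: Runtime = 2 h/day × 7 days = 14 h
coffee maker: 0.92 kW × 14 h = 12.88 kWh
slow cooker: Runtime = 90 min × 30 = 2700 min = 45 h
slow cooker: 0.225 kW × 45 h = 10.125 kWh
Total energy = 23.005 kWh
Cost = 23.005 × £0.26 = £5.98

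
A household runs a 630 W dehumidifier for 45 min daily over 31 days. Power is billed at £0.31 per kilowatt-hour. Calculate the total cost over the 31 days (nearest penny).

£4.54

Runtime = 45 min × 31 = 1395 min = 23.25 h
Energy = 0.63 kW × 23.25 h = 14.6475 kWh
Cost = 14.6475 kWh × £0.31/kWh = £4.54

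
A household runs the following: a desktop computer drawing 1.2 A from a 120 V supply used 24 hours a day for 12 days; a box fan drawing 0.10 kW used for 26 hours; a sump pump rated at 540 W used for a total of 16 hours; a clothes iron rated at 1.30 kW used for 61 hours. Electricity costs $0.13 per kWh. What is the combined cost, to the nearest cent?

$17.16

desktop computer: Power = 1.2 A × 120 V = 144 W = 0.144 kW
desktop computer: Runtime = 24 h × 12 = 288 h
desktop computer: 0.144 kW × 288 h = 41.472 kWh
box fan: 0.1 kW × 26 h = 2.6 kWh
sump pump: 0.54 kW × 16 h = 8.64 kWh
clothes iron: 1.3 kW × 61 h = 79.3 kWh
Total energy = 132.012 kWh
Cost = 132.012 × $0.13 = $17.16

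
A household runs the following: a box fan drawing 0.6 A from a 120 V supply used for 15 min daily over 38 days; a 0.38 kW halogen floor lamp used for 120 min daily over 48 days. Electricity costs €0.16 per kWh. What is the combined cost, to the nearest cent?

€5.95

box fan: Power = 0.6 A × 120 V = 72 W = 0.072 kW
box fan: Runtime = 15 min × 38 = 570 min = 9.5 h
box fan: 0.072 kW × 9.5 h = 0.684 kWh
halogen floor lamp: Runtime = 120 min × 48 = 5760 min = 96 h
halogen floor lamp: 0.38 kW × 96 h = 36.48 kWh
Total energy = 37.164 kWh
Cost = 37.164 × €0.16 = €5.95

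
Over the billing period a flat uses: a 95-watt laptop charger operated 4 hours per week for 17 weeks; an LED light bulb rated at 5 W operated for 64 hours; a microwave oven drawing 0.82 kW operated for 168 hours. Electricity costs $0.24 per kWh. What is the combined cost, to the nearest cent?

$34.69

laptop charger: Runtime = 4 h/week × 17 weeks = 68 h
laptop charger: 0.095 kW × 68 h = 6.46 kWh
LED light bulb: 0.005 kW × 64 h = 0.32 kWh
microwave oven: 0.82 kW × 168 h = 137.76 kWh
Total energy = 144.54 kWh
Cost = 144.54 × $0.24 = $34.69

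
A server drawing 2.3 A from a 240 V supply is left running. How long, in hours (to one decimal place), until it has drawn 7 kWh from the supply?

Power = 2.3 A × 240 V = 552 W = 0.552 kW
Hours = 7 kWh ÷ 0.552 kW = 12.7 h

12.7 h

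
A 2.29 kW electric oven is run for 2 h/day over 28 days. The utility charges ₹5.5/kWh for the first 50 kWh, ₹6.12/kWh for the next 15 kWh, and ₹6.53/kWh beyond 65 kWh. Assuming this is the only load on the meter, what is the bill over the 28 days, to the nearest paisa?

Runtime = 2 h/day × 28 days = 56 h
Energy = 2.29 kW × 56 h = 128.24 kWh
Tier 1 (0–50 kWh): 50 × ₹5.5 = ₹275
Tier 2 (50–65 kWh): 15 × ₹6.12 = ₹91.8
Above 65 kWh: 63.24 × ₹6.53 = ₹412.9572
Bill = ₹779.76

₹779.76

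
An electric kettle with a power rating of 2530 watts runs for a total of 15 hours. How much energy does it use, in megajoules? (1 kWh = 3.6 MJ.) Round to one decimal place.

136.6 MJ

Energy = 2.53 kW × 15 h = 37.95 kWh
= 37.95 × 3.6 MJ = 136.6 MJ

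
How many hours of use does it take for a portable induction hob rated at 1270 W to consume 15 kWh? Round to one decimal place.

11.8 h

Hours = 15 kWh ÷ 1.27 kW = 11.8 h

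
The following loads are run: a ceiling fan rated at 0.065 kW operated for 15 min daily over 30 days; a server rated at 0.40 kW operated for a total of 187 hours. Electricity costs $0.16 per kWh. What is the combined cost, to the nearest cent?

$12.05

ceiling fan: Runtime = 15 min × 30 = 450 min = 7.5 h
ceiling fan: 0.065 kW × 7.5 h = 0.4875 kWh
server: 0.4 kW × 187 h = 74.8 kWh
Total energy = 75.2875 kWh
Cost = 75.2875 × $0.16 = $12.05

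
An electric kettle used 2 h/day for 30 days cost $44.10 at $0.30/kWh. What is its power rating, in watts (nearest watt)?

2450 W

Energy = $44.10 ÷ $0.30/kWh = 147 kWh
Runtime = 2 h/day × 30 days = 60 h
Power = 147 kWh ÷ 60 h = 2.45 kW = 2450 W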